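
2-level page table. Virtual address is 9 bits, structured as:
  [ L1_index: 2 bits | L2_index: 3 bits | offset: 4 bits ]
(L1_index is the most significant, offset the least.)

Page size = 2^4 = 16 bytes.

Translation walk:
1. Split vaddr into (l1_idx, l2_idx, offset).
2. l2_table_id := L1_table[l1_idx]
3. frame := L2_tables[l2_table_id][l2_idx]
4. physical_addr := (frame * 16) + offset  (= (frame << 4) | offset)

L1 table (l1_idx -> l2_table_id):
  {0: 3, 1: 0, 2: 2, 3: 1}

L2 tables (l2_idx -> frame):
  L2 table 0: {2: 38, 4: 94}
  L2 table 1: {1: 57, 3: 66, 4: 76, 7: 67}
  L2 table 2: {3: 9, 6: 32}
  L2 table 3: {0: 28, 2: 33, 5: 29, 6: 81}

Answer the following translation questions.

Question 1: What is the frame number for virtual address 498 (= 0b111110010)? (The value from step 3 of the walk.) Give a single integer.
Answer: 67

Derivation:
vaddr = 498: l1_idx=3, l2_idx=7
L1[3] = 1; L2[1][7] = 67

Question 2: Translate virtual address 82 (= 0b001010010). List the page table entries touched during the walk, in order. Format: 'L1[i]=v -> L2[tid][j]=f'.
Answer: L1[0]=3 -> L2[3][5]=29

Derivation:
vaddr = 82 = 0b001010010
Split: l1_idx=0, l2_idx=5, offset=2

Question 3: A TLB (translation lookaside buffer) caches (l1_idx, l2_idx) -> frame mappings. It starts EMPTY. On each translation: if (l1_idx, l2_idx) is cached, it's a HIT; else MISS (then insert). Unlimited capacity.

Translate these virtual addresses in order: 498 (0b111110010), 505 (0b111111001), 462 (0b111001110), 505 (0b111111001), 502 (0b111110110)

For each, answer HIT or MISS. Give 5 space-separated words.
vaddr=498: (3,7) not in TLB -> MISS, insert
vaddr=505: (3,7) in TLB -> HIT
vaddr=462: (3,4) not in TLB -> MISS, insert
vaddr=505: (3,7) in TLB -> HIT
vaddr=502: (3,7) in TLB -> HIT

Answer: MISS HIT MISS HIT HIT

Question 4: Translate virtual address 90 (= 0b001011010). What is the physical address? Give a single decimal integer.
Answer: 474

Derivation:
vaddr = 90 = 0b001011010
Split: l1_idx=0, l2_idx=5, offset=10
L1[0] = 3
L2[3][5] = 29
paddr = 29 * 16 + 10 = 474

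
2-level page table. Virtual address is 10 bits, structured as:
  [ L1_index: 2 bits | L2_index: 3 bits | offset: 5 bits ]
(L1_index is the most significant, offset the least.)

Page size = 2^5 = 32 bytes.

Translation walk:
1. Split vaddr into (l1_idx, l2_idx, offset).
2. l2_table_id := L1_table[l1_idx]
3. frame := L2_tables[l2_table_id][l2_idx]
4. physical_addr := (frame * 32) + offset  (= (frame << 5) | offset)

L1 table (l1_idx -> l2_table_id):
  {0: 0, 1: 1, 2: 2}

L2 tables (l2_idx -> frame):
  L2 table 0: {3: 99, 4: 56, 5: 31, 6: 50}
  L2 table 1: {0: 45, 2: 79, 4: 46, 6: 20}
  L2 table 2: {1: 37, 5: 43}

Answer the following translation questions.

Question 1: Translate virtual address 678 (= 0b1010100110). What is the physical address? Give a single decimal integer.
vaddr = 678 = 0b1010100110
Split: l1_idx=2, l2_idx=5, offset=6
L1[2] = 2
L2[2][5] = 43
paddr = 43 * 32 + 6 = 1382

Answer: 1382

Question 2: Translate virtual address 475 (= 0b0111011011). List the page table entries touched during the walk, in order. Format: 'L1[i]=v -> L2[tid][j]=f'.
Answer: L1[1]=1 -> L2[1][6]=20

Derivation:
vaddr = 475 = 0b0111011011
Split: l1_idx=1, l2_idx=6, offset=27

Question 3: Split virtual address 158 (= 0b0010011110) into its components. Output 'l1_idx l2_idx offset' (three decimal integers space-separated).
vaddr = 158 = 0b0010011110
  top 2 bits -> l1_idx = 0
  next 3 bits -> l2_idx = 4
  bottom 5 bits -> offset = 30

Answer: 0 4 30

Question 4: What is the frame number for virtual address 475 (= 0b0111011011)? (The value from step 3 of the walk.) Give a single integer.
Answer: 20

Derivation:
vaddr = 475: l1_idx=1, l2_idx=6
L1[1] = 1; L2[1][6] = 20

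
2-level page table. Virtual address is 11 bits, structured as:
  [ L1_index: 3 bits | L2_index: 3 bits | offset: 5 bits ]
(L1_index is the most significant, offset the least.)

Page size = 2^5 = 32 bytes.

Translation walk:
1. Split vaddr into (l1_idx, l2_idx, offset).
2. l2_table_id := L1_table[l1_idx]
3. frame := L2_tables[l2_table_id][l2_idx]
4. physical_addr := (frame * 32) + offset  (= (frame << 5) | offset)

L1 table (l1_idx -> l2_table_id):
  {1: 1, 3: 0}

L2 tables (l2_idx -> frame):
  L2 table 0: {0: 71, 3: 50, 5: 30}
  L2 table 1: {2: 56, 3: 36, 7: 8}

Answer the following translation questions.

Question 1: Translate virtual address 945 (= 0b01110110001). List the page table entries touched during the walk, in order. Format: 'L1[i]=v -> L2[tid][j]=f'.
Answer: L1[3]=0 -> L2[0][5]=30

Derivation:
vaddr = 945 = 0b01110110001
Split: l1_idx=3, l2_idx=5, offset=17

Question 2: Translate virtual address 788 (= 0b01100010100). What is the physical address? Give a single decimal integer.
Answer: 2292

Derivation:
vaddr = 788 = 0b01100010100
Split: l1_idx=3, l2_idx=0, offset=20
L1[3] = 0
L2[0][0] = 71
paddr = 71 * 32 + 20 = 2292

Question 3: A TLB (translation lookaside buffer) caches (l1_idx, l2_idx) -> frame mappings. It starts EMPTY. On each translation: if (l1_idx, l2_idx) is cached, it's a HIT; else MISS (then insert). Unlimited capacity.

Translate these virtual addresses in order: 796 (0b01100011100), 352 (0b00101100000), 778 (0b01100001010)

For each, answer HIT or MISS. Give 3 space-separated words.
vaddr=796: (3,0) not in TLB -> MISS, insert
vaddr=352: (1,3) not in TLB -> MISS, insert
vaddr=778: (3,0) in TLB -> HIT

Answer: MISS MISS HIT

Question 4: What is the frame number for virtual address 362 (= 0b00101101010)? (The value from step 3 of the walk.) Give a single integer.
Answer: 36

Derivation:
vaddr = 362: l1_idx=1, l2_idx=3
L1[1] = 1; L2[1][3] = 36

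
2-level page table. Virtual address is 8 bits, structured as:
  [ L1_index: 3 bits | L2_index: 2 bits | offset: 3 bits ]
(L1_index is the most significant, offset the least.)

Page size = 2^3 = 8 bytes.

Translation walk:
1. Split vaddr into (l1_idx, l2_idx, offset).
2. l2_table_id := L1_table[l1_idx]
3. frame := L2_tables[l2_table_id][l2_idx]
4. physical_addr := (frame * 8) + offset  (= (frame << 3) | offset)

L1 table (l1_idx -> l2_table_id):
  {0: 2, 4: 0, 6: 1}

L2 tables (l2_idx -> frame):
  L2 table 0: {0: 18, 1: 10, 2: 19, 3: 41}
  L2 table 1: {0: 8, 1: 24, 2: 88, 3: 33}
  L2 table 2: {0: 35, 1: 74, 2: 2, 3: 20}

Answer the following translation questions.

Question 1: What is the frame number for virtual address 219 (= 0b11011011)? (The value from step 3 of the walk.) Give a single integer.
vaddr = 219: l1_idx=6, l2_idx=3
L1[6] = 1; L2[1][3] = 33

Answer: 33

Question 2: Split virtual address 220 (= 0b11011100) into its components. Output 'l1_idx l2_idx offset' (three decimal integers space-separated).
Answer: 6 3 4

Derivation:
vaddr = 220 = 0b11011100
  top 3 bits -> l1_idx = 6
  next 2 bits -> l2_idx = 3
  bottom 3 bits -> offset = 4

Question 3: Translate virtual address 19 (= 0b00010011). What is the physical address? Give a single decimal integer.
Answer: 19

Derivation:
vaddr = 19 = 0b00010011
Split: l1_idx=0, l2_idx=2, offset=3
L1[0] = 2
L2[2][2] = 2
paddr = 2 * 8 + 3 = 19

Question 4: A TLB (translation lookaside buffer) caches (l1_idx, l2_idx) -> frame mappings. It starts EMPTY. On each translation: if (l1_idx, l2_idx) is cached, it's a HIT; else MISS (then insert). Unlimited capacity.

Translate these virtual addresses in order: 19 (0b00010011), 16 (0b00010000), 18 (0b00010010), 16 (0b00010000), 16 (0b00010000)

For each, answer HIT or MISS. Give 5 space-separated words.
Answer: MISS HIT HIT HIT HIT

Derivation:
vaddr=19: (0,2) not in TLB -> MISS, insert
vaddr=16: (0,2) in TLB -> HIT
vaddr=18: (0,2) in TLB -> HIT
vaddr=16: (0,2) in TLB -> HIT
vaddr=16: (0,2) in TLB -> HIT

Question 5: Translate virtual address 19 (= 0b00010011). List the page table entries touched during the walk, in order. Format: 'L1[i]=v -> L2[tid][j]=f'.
Answer: L1[0]=2 -> L2[2][2]=2

Derivation:
vaddr = 19 = 0b00010011
Split: l1_idx=0, l2_idx=2, offset=3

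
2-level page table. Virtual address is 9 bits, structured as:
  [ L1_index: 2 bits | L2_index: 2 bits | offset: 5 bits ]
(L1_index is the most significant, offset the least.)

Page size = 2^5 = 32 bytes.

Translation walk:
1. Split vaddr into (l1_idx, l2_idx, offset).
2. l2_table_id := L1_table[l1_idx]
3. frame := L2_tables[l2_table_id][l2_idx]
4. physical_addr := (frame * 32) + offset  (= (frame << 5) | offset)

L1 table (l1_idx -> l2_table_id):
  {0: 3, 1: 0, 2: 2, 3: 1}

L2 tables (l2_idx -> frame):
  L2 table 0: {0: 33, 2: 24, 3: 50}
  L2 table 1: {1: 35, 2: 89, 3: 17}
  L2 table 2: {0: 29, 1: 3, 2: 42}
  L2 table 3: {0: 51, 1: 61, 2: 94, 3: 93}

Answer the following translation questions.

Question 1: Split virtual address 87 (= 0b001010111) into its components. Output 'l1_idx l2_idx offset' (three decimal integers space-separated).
vaddr = 87 = 0b001010111
  top 2 bits -> l1_idx = 0
  next 2 bits -> l2_idx = 2
  bottom 5 bits -> offset = 23

Answer: 0 2 23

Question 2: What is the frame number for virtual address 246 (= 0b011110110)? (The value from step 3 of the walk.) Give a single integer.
vaddr = 246: l1_idx=1, l2_idx=3
L1[1] = 0; L2[0][3] = 50

Answer: 50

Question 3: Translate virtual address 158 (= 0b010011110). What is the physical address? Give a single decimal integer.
vaddr = 158 = 0b010011110
Split: l1_idx=1, l2_idx=0, offset=30
L1[1] = 0
L2[0][0] = 33
paddr = 33 * 32 + 30 = 1086

Answer: 1086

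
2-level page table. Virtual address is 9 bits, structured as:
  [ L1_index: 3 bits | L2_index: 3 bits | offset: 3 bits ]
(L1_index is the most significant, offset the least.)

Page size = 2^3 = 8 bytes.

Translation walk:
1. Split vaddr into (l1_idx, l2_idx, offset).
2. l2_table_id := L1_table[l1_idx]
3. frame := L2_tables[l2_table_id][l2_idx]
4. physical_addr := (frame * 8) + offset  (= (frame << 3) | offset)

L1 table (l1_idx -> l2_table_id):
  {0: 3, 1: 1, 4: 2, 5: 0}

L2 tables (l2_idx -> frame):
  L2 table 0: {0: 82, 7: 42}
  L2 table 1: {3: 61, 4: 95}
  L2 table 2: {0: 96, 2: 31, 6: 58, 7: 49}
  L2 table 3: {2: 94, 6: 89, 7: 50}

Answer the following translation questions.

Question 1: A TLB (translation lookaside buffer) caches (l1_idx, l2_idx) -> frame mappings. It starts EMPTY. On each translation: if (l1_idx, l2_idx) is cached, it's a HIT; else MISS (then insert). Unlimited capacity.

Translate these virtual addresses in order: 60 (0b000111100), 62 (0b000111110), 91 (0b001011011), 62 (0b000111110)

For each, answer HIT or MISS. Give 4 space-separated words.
vaddr=60: (0,7) not in TLB -> MISS, insert
vaddr=62: (0,7) in TLB -> HIT
vaddr=91: (1,3) not in TLB -> MISS, insert
vaddr=62: (0,7) in TLB -> HIT

Answer: MISS HIT MISS HIT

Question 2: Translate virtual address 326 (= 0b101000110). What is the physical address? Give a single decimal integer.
Answer: 662

Derivation:
vaddr = 326 = 0b101000110
Split: l1_idx=5, l2_idx=0, offset=6
L1[5] = 0
L2[0][0] = 82
paddr = 82 * 8 + 6 = 662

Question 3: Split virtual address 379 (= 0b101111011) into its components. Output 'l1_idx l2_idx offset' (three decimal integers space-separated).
Answer: 5 7 3

Derivation:
vaddr = 379 = 0b101111011
  top 3 bits -> l1_idx = 5
  next 3 bits -> l2_idx = 7
  bottom 3 bits -> offset = 3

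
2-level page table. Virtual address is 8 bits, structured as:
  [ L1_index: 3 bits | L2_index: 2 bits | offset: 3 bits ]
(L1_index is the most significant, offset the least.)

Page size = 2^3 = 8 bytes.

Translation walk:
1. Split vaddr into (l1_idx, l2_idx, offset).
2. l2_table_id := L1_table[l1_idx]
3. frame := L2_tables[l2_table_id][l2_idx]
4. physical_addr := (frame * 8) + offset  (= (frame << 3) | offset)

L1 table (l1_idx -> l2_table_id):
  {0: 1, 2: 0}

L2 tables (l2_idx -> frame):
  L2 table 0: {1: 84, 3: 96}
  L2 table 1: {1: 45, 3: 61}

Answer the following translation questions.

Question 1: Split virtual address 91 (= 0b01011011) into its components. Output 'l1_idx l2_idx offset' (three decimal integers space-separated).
vaddr = 91 = 0b01011011
  top 3 bits -> l1_idx = 2
  next 2 bits -> l2_idx = 3
  bottom 3 bits -> offset = 3

Answer: 2 3 3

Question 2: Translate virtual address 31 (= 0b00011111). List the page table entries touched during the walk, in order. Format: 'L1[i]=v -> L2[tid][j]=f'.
vaddr = 31 = 0b00011111
Split: l1_idx=0, l2_idx=3, offset=7

Answer: L1[0]=1 -> L2[1][3]=61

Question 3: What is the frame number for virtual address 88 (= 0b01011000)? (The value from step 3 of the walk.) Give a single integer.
Answer: 96

Derivation:
vaddr = 88: l1_idx=2, l2_idx=3
L1[2] = 0; L2[0][3] = 96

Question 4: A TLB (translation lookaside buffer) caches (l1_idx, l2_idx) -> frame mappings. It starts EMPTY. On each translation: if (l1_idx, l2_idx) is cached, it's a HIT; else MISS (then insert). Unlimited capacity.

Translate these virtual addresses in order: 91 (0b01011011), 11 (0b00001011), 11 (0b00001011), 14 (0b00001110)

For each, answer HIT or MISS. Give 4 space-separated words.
Answer: MISS MISS HIT HIT

Derivation:
vaddr=91: (2,3) not in TLB -> MISS, insert
vaddr=11: (0,1) not in TLB -> MISS, insert
vaddr=11: (0,1) in TLB -> HIT
vaddr=14: (0,1) in TLB -> HIT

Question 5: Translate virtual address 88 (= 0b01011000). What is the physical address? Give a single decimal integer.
vaddr = 88 = 0b01011000
Split: l1_idx=2, l2_idx=3, offset=0
L1[2] = 0
L2[0][3] = 96
paddr = 96 * 8 + 0 = 768

Answer: 768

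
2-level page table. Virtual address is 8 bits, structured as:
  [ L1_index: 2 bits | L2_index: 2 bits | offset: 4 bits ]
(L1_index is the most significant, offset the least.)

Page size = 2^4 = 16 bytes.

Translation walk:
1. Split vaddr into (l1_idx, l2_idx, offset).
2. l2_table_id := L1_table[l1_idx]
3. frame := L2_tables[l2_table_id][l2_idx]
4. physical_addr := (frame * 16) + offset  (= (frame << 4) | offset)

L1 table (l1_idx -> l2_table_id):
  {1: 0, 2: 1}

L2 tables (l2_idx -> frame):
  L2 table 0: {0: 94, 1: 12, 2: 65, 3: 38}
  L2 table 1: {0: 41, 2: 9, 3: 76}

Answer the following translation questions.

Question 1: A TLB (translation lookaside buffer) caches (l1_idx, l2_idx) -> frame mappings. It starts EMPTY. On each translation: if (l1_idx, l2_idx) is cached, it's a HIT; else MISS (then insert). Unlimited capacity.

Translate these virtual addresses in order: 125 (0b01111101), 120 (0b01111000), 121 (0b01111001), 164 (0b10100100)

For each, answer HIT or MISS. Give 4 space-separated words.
vaddr=125: (1,3) not in TLB -> MISS, insert
vaddr=120: (1,3) in TLB -> HIT
vaddr=121: (1,3) in TLB -> HIT
vaddr=164: (2,2) not in TLB -> MISS, insert

Answer: MISS HIT HIT MISS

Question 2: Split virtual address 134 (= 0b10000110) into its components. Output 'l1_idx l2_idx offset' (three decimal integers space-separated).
vaddr = 134 = 0b10000110
  top 2 bits -> l1_idx = 2
  next 2 bits -> l2_idx = 0
  bottom 4 bits -> offset = 6

Answer: 2 0 6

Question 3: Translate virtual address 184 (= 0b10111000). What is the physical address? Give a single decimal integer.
vaddr = 184 = 0b10111000
Split: l1_idx=2, l2_idx=3, offset=8
L1[2] = 1
L2[1][3] = 76
paddr = 76 * 16 + 8 = 1224

Answer: 1224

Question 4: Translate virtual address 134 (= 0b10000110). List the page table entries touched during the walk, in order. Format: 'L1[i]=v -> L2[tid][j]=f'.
Answer: L1[2]=1 -> L2[1][0]=41

Derivation:
vaddr = 134 = 0b10000110
Split: l1_idx=2, l2_idx=0, offset=6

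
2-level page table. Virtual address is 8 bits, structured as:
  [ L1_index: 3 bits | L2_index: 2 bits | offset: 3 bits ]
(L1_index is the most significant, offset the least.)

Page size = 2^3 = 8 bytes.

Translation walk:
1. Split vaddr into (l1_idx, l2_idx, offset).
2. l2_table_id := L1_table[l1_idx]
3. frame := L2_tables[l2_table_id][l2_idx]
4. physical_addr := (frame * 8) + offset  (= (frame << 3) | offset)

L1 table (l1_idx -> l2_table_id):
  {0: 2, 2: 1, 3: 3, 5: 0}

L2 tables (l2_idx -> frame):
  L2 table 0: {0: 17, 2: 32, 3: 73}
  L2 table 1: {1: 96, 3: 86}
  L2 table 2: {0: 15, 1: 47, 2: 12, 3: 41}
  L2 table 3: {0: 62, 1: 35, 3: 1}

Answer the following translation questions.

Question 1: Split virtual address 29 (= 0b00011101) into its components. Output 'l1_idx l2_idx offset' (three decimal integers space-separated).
Answer: 0 3 5

Derivation:
vaddr = 29 = 0b00011101
  top 3 bits -> l1_idx = 0
  next 2 bits -> l2_idx = 3
  bottom 3 bits -> offset = 5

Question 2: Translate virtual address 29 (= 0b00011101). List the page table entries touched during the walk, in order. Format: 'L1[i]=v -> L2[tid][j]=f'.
Answer: L1[0]=2 -> L2[2][3]=41

Derivation:
vaddr = 29 = 0b00011101
Split: l1_idx=0, l2_idx=3, offset=5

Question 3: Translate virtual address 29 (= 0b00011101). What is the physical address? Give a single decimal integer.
Answer: 333

Derivation:
vaddr = 29 = 0b00011101
Split: l1_idx=0, l2_idx=3, offset=5
L1[0] = 2
L2[2][3] = 41
paddr = 41 * 8 + 5 = 333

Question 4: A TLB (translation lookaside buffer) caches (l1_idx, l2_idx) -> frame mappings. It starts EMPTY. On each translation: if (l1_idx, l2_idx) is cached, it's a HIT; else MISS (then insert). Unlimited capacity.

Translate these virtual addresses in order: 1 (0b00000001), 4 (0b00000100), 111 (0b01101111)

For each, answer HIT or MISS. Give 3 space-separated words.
vaddr=1: (0,0) not in TLB -> MISS, insert
vaddr=4: (0,0) in TLB -> HIT
vaddr=111: (3,1) not in TLB -> MISS, insert

Answer: MISS HIT MISS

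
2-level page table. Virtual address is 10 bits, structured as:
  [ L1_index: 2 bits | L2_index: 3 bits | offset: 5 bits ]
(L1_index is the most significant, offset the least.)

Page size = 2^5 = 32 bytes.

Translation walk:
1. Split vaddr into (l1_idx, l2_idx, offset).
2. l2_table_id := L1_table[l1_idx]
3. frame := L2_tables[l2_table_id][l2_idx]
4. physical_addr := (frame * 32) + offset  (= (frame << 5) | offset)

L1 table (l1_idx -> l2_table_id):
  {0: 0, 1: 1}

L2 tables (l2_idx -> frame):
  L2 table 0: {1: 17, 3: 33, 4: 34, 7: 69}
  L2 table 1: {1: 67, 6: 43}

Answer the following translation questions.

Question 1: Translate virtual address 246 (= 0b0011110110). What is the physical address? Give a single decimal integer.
vaddr = 246 = 0b0011110110
Split: l1_idx=0, l2_idx=7, offset=22
L1[0] = 0
L2[0][7] = 69
paddr = 69 * 32 + 22 = 2230

Answer: 2230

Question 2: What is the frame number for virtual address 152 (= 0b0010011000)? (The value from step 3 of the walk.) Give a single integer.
Answer: 34

Derivation:
vaddr = 152: l1_idx=0, l2_idx=4
L1[0] = 0; L2[0][4] = 34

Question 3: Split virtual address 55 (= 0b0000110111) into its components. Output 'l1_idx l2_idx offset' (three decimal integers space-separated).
Answer: 0 1 23

Derivation:
vaddr = 55 = 0b0000110111
  top 2 bits -> l1_idx = 0
  next 3 bits -> l2_idx = 1
  bottom 5 bits -> offset = 23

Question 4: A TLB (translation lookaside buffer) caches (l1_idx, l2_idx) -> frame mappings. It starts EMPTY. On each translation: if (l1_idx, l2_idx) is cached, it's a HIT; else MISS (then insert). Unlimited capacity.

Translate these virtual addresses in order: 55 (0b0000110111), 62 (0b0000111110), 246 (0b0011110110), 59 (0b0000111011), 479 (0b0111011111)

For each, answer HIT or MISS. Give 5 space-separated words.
vaddr=55: (0,1) not in TLB -> MISS, insert
vaddr=62: (0,1) in TLB -> HIT
vaddr=246: (0,7) not in TLB -> MISS, insert
vaddr=59: (0,1) in TLB -> HIT
vaddr=479: (1,6) not in TLB -> MISS, insert

Answer: MISS HIT MISS HIT MISS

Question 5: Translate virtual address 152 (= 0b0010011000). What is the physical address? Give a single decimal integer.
Answer: 1112

Derivation:
vaddr = 152 = 0b0010011000
Split: l1_idx=0, l2_idx=4, offset=24
L1[0] = 0
L2[0][4] = 34
paddr = 34 * 32 + 24 = 1112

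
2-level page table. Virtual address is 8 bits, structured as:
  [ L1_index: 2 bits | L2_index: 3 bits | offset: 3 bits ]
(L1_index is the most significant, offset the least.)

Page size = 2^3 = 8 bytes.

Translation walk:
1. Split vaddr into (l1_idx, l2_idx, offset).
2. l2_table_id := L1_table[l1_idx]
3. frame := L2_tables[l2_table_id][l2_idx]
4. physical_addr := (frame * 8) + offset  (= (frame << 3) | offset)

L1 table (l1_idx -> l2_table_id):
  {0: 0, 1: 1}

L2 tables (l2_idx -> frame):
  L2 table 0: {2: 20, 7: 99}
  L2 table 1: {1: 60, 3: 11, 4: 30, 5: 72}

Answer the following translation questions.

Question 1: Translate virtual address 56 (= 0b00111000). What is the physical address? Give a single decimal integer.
vaddr = 56 = 0b00111000
Split: l1_idx=0, l2_idx=7, offset=0
L1[0] = 0
L2[0][7] = 99
paddr = 99 * 8 + 0 = 792

Answer: 792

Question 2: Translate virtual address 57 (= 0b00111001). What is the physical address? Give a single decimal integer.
Answer: 793

Derivation:
vaddr = 57 = 0b00111001
Split: l1_idx=0, l2_idx=7, offset=1
L1[0] = 0
L2[0][7] = 99
paddr = 99 * 8 + 1 = 793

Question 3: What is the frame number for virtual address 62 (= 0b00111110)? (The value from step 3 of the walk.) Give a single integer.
Answer: 99

Derivation:
vaddr = 62: l1_idx=0, l2_idx=7
L1[0] = 0; L2[0][7] = 99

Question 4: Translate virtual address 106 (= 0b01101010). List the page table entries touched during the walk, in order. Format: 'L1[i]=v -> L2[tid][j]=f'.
Answer: L1[1]=1 -> L2[1][5]=72

Derivation:
vaddr = 106 = 0b01101010
Split: l1_idx=1, l2_idx=5, offset=2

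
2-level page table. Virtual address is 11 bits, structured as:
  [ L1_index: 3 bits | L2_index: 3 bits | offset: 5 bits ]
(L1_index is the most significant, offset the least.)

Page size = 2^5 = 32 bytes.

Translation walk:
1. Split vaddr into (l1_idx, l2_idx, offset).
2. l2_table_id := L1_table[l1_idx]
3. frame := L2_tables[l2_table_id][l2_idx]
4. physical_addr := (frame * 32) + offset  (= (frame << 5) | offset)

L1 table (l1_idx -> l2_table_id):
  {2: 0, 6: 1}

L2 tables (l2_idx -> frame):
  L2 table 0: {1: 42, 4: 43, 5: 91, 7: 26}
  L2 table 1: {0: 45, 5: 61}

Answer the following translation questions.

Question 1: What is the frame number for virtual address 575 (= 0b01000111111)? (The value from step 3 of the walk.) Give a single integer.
vaddr = 575: l1_idx=2, l2_idx=1
L1[2] = 0; L2[0][1] = 42

Answer: 42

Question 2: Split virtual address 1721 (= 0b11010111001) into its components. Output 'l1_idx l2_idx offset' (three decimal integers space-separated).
Answer: 6 5 25

Derivation:
vaddr = 1721 = 0b11010111001
  top 3 bits -> l1_idx = 6
  next 3 bits -> l2_idx = 5
  bottom 5 bits -> offset = 25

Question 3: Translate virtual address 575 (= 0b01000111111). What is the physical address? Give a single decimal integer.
Answer: 1375

Derivation:
vaddr = 575 = 0b01000111111
Split: l1_idx=2, l2_idx=1, offset=31
L1[2] = 0
L2[0][1] = 42
paddr = 42 * 32 + 31 = 1375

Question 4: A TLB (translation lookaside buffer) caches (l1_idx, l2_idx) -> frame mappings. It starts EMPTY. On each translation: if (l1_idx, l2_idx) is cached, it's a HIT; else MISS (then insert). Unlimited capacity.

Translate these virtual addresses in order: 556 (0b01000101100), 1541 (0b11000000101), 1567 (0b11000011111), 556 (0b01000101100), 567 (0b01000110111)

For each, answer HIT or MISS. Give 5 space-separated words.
vaddr=556: (2,1) not in TLB -> MISS, insert
vaddr=1541: (6,0) not in TLB -> MISS, insert
vaddr=1567: (6,0) in TLB -> HIT
vaddr=556: (2,1) in TLB -> HIT
vaddr=567: (2,1) in TLB -> HIT

Answer: MISS MISS HIT HIT HIT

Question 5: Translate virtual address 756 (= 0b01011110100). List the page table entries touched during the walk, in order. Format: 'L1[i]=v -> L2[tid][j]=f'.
Answer: L1[2]=0 -> L2[0][7]=26

Derivation:
vaddr = 756 = 0b01011110100
Split: l1_idx=2, l2_idx=7, offset=20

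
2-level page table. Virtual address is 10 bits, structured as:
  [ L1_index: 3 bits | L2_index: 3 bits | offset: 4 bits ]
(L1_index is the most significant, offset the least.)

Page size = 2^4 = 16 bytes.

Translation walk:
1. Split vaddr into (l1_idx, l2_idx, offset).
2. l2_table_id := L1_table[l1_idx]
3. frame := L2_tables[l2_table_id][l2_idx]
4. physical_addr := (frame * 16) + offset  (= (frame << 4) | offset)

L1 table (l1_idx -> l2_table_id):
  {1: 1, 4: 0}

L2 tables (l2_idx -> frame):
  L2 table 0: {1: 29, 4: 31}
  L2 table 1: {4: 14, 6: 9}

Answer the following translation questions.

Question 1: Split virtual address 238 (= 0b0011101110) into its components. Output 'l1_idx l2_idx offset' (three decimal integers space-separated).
vaddr = 238 = 0b0011101110
  top 3 bits -> l1_idx = 1
  next 3 bits -> l2_idx = 6
  bottom 4 bits -> offset = 14

Answer: 1 6 14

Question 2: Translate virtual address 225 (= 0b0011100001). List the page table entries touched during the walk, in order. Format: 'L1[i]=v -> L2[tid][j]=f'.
Answer: L1[1]=1 -> L2[1][6]=9

Derivation:
vaddr = 225 = 0b0011100001
Split: l1_idx=1, l2_idx=6, offset=1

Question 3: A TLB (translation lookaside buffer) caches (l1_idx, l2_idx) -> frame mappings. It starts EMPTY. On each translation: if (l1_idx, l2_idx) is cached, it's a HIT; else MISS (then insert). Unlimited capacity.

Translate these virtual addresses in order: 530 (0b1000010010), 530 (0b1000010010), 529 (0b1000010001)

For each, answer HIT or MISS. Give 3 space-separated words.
Answer: MISS HIT HIT

Derivation:
vaddr=530: (4,1) not in TLB -> MISS, insert
vaddr=530: (4,1) in TLB -> HIT
vaddr=529: (4,1) in TLB -> HIT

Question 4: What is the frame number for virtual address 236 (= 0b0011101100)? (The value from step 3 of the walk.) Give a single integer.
vaddr = 236: l1_idx=1, l2_idx=6
L1[1] = 1; L2[1][6] = 9

Answer: 9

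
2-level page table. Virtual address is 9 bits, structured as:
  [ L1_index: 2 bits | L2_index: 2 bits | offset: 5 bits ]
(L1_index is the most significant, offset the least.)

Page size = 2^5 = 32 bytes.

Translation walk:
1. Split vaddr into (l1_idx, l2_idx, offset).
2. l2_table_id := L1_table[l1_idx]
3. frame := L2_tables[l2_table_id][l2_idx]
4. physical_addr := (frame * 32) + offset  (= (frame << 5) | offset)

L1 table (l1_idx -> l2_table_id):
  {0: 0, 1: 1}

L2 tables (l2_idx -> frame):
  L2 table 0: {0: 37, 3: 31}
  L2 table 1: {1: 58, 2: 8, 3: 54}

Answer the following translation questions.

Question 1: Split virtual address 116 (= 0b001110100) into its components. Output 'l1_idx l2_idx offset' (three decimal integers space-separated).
Answer: 0 3 20

Derivation:
vaddr = 116 = 0b001110100
  top 2 bits -> l1_idx = 0
  next 2 bits -> l2_idx = 3
  bottom 5 bits -> offset = 20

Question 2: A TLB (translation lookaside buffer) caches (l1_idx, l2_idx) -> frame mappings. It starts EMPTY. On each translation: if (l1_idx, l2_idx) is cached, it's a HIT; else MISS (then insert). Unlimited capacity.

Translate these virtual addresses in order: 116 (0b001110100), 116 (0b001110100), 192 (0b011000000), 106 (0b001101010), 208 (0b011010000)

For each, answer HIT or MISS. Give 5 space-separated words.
vaddr=116: (0,3) not in TLB -> MISS, insert
vaddr=116: (0,3) in TLB -> HIT
vaddr=192: (1,2) not in TLB -> MISS, insert
vaddr=106: (0,3) in TLB -> HIT
vaddr=208: (1,2) in TLB -> HIT

Answer: MISS HIT MISS HIT HIT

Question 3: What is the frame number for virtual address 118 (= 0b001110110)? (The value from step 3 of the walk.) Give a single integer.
Answer: 31

Derivation:
vaddr = 118: l1_idx=0, l2_idx=3
L1[0] = 0; L2[0][3] = 31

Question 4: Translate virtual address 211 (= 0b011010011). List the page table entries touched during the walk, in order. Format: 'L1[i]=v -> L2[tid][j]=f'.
Answer: L1[1]=1 -> L2[1][2]=8

Derivation:
vaddr = 211 = 0b011010011
Split: l1_idx=1, l2_idx=2, offset=19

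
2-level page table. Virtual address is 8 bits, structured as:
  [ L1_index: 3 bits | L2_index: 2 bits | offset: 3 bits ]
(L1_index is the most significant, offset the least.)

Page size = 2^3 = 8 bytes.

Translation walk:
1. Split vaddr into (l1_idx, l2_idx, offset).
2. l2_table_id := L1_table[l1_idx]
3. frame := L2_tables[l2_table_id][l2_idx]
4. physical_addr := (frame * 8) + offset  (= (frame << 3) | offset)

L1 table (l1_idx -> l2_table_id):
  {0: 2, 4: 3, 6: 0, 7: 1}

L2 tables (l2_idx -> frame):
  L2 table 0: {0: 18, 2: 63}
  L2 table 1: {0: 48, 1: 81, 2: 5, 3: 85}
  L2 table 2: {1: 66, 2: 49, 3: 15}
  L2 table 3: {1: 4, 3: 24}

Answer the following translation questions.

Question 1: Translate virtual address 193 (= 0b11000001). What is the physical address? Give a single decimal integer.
vaddr = 193 = 0b11000001
Split: l1_idx=6, l2_idx=0, offset=1
L1[6] = 0
L2[0][0] = 18
paddr = 18 * 8 + 1 = 145

Answer: 145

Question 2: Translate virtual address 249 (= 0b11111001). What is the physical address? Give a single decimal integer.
Answer: 681

Derivation:
vaddr = 249 = 0b11111001
Split: l1_idx=7, l2_idx=3, offset=1
L1[7] = 1
L2[1][3] = 85
paddr = 85 * 8 + 1 = 681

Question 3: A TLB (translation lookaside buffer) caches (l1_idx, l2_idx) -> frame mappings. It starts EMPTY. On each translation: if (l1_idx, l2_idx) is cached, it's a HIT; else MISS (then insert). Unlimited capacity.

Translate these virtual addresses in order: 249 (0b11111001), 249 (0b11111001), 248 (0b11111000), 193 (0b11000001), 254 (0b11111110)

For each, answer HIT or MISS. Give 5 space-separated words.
Answer: MISS HIT HIT MISS HIT

Derivation:
vaddr=249: (7,3) not in TLB -> MISS, insert
vaddr=249: (7,3) in TLB -> HIT
vaddr=248: (7,3) in TLB -> HIT
vaddr=193: (6,0) not in TLB -> MISS, insert
vaddr=254: (7,3) in TLB -> HIT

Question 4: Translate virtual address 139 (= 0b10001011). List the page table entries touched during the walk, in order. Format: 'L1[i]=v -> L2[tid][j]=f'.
vaddr = 139 = 0b10001011
Split: l1_idx=4, l2_idx=1, offset=3

Answer: L1[4]=3 -> L2[3][1]=4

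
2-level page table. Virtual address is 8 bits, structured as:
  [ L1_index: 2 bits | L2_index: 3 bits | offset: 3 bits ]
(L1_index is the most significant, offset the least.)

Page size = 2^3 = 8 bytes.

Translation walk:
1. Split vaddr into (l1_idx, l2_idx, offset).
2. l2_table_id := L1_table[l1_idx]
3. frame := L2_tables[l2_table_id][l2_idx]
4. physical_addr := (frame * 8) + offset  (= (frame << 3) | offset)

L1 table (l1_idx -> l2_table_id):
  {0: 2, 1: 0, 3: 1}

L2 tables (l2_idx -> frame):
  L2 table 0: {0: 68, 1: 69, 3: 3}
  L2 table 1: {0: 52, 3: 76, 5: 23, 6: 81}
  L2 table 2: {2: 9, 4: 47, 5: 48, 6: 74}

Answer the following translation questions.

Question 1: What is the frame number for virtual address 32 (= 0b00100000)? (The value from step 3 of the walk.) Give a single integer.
Answer: 47

Derivation:
vaddr = 32: l1_idx=0, l2_idx=4
L1[0] = 2; L2[2][4] = 47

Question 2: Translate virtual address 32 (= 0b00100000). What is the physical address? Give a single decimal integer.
vaddr = 32 = 0b00100000
Split: l1_idx=0, l2_idx=4, offset=0
L1[0] = 2
L2[2][4] = 47
paddr = 47 * 8 + 0 = 376

Answer: 376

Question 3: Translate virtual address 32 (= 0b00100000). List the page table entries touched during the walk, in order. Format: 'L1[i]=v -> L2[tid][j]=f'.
Answer: L1[0]=2 -> L2[2][4]=47

Derivation:
vaddr = 32 = 0b00100000
Split: l1_idx=0, l2_idx=4, offset=0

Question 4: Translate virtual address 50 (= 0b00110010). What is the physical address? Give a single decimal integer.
Answer: 594

Derivation:
vaddr = 50 = 0b00110010
Split: l1_idx=0, l2_idx=6, offset=2
L1[0] = 2
L2[2][6] = 74
paddr = 74 * 8 + 2 = 594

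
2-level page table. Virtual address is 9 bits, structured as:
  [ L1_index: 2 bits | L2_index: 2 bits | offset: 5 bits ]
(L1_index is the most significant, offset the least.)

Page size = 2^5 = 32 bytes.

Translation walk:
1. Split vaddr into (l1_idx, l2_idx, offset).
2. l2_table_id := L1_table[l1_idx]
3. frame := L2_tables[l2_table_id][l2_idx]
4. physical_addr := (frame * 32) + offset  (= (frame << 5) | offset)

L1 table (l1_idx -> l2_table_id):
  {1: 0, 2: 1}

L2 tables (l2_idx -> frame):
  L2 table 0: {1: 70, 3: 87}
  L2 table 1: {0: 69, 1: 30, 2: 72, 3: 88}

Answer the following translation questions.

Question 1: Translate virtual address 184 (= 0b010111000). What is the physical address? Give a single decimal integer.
Answer: 2264

Derivation:
vaddr = 184 = 0b010111000
Split: l1_idx=1, l2_idx=1, offset=24
L1[1] = 0
L2[0][1] = 70
paddr = 70 * 32 + 24 = 2264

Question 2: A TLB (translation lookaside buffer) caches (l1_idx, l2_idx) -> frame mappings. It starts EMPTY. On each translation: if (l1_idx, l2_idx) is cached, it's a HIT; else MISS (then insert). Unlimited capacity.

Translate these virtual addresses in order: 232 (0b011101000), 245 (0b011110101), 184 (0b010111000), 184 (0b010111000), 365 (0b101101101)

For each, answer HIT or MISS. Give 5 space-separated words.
Answer: MISS HIT MISS HIT MISS

Derivation:
vaddr=232: (1,3) not in TLB -> MISS, insert
vaddr=245: (1,3) in TLB -> HIT
vaddr=184: (1,1) not in TLB -> MISS, insert
vaddr=184: (1,1) in TLB -> HIT
vaddr=365: (2,3) not in TLB -> MISS, insert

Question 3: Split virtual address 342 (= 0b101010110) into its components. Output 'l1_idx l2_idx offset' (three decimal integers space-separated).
Answer: 2 2 22

Derivation:
vaddr = 342 = 0b101010110
  top 2 bits -> l1_idx = 2
  next 2 bits -> l2_idx = 2
  bottom 5 bits -> offset = 22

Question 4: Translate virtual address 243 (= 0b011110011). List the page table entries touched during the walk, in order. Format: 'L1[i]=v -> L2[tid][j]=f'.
Answer: L1[1]=0 -> L2[0][3]=87

Derivation:
vaddr = 243 = 0b011110011
Split: l1_idx=1, l2_idx=3, offset=19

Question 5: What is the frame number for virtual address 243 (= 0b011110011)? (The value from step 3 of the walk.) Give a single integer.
Answer: 87

Derivation:
vaddr = 243: l1_idx=1, l2_idx=3
L1[1] = 0; L2[0][3] = 87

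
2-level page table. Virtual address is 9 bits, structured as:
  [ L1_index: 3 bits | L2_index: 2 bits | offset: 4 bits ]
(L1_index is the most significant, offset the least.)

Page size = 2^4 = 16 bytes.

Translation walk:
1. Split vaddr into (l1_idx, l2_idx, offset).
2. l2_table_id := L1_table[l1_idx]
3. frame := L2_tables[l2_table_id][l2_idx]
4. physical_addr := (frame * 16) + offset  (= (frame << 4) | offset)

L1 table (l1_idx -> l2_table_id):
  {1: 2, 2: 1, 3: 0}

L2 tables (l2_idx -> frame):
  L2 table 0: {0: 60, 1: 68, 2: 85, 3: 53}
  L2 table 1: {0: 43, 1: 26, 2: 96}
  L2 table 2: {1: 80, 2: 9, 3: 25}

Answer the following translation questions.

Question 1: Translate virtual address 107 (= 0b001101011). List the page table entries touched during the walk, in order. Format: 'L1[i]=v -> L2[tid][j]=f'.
Answer: L1[1]=2 -> L2[2][2]=9

Derivation:
vaddr = 107 = 0b001101011
Split: l1_idx=1, l2_idx=2, offset=11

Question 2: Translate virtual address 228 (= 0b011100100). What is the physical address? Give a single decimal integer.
vaddr = 228 = 0b011100100
Split: l1_idx=3, l2_idx=2, offset=4
L1[3] = 0
L2[0][2] = 85
paddr = 85 * 16 + 4 = 1364

Answer: 1364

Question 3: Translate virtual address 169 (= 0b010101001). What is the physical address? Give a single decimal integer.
Answer: 1545

Derivation:
vaddr = 169 = 0b010101001
Split: l1_idx=2, l2_idx=2, offset=9
L1[2] = 1
L2[1][2] = 96
paddr = 96 * 16 + 9 = 1545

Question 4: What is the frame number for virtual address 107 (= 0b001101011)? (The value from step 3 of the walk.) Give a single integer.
Answer: 9

Derivation:
vaddr = 107: l1_idx=1, l2_idx=2
L1[1] = 2; L2[2][2] = 9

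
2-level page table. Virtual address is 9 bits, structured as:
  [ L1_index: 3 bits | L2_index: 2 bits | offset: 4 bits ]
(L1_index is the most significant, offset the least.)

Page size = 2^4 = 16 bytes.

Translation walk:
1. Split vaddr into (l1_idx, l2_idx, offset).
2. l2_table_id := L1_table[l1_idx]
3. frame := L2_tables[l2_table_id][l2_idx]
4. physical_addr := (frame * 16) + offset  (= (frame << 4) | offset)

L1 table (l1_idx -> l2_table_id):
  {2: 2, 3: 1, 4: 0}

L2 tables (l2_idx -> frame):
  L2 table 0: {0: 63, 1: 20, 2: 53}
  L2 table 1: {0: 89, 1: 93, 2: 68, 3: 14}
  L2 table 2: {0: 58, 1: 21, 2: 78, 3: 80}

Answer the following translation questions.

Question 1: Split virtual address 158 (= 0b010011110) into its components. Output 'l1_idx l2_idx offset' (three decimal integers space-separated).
Answer: 2 1 14

Derivation:
vaddr = 158 = 0b010011110
  top 3 bits -> l1_idx = 2
  next 2 bits -> l2_idx = 1
  bottom 4 bits -> offset = 14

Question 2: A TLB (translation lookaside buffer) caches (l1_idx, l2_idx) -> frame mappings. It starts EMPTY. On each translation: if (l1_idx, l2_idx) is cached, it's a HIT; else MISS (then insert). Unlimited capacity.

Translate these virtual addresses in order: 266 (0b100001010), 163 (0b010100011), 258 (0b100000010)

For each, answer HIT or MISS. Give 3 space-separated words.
vaddr=266: (4,0) not in TLB -> MISS, insert
vaddr=163: (2,2) not in TLB -> MISS, insert
vaddr=258: (4,0) in TLB -> HIT

Answer: MISS MISS HIT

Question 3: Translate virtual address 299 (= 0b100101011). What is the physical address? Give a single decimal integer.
vaddr = 299 = 0b100101011
Split: l1_idx=4, l2_idx=2, offset=11
L1[4] = 0
L2[0][2] = 53
paddr = 53 * 16 + 11 = 859

Answer: 859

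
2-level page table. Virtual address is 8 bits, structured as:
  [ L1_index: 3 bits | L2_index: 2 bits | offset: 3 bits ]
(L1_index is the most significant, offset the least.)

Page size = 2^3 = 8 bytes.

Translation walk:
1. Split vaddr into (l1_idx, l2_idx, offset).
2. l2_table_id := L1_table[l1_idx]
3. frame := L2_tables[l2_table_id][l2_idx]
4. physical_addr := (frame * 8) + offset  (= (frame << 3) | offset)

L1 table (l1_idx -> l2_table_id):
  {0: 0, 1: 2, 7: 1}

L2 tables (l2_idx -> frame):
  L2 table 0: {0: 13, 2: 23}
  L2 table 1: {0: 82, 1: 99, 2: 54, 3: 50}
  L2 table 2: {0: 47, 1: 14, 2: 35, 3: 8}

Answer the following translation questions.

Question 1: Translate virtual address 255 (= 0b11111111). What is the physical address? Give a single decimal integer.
vaddr = 255 = 0b11111111
Split: l1_idx=7, l2_idx=3, offset=7
L1[7] = 1
L2[1][3] = 50
paddr = 50 * 8 + 7 = 407

Answer: 407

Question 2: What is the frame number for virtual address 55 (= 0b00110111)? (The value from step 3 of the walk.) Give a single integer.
Answer: 35

Derivation:
vaddr = 55: l1_idx=1, l2_idx=2
L1[1] = 2; L2[2][2] = 35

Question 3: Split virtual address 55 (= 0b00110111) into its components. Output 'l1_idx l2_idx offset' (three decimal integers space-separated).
vaddr = 55 = 0b00110111
  top 3 bits -> l1_idx = 1
  next 2 bits -> l2_idx = 2
  bottom 3 bits -> offset = 7

Answer: 1 2 7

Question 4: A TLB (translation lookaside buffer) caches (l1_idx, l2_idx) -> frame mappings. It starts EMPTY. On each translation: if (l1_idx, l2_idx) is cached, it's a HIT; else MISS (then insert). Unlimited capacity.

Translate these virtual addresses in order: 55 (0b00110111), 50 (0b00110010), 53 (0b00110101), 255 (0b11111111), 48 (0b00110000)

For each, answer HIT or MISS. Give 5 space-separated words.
Answer: MISS HIT HIT MISS HIT

Derivation:
vaddr=55: (1,2) not in TLB -> MISS, insert
vaddr=50: (1,2) in TLB -> HIT
vaddr=53: (1,2) in TLB -> HIT
vaddr=255: (7,3) not in TLB -> MISS, insert
vaddr=48: (1,2) in TLB -> HIT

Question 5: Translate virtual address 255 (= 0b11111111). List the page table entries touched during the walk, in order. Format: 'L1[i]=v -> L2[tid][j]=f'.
vaddr = 255 = 0b11111111
Split: l1_idx=7, l2_idx=3, offset=7

Answer: L1[7]=1 -> L2[1][3]=50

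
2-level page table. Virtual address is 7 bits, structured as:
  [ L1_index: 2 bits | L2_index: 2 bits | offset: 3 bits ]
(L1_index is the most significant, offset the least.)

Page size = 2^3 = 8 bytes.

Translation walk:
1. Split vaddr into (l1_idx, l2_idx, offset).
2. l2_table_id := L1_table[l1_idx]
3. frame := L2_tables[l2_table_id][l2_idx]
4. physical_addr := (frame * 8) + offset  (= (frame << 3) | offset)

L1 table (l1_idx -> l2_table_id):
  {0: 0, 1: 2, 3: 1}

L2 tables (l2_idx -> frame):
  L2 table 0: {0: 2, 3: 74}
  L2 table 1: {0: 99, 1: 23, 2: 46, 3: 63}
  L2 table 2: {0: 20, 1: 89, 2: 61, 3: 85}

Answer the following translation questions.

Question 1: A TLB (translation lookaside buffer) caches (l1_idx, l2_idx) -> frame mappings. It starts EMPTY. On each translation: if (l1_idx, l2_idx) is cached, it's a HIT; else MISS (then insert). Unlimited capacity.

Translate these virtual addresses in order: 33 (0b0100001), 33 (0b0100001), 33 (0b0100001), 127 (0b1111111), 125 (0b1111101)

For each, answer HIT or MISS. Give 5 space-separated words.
vaddr=33: (1,0) not in TLB -> MISS, insert
vaddr=33: (1,0) in TLB -> HIT
vaddr=33: (1,0) in TLB -> HIT
vaddr=127: (3,3) not in TLB -> MISS, insert
vaddr=125: (3,3) in TLB -> HIT

Answer: MISS HIT HIT MISS HIT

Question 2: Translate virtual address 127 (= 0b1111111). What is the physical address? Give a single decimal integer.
vaddr = 127 = 0b1111111
Split: l1_idx=3, l2_idx=3, offset=7
L1[3] = 1
L2[1][3] = 63
paddr = 63 * 8 + 7 = 511

Answer: 511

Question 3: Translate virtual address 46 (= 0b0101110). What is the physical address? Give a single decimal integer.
Answer: 718

Derivation:
vaddr = 46 = 0b0101110
Split: l1_idx=1, l2_idx=1, offset=6
L1[1] = 2
L2[2][1] = 89
paddr = 89 * 8 + 6 = 718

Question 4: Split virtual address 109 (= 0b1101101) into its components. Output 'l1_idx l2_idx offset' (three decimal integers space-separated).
Answer: 3 1 5

Derivation:
vaddr = 109 = 0b1101101
  top 2 bits -> l1_idx = 3
  next 2 bits -> l2_idx = 1
  bottom 3 bits -> offset = 5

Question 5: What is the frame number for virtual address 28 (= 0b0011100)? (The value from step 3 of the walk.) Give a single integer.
Answer: 74

Derivation:
vaddr = 28: l1_idx=0, l2_idx=3
L1[0] = 0; L2[0][3] = 74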